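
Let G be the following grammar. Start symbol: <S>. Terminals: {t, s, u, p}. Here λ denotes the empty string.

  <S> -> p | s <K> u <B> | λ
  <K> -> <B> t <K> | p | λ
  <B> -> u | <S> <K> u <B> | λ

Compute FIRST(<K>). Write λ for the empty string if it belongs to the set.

FIRST(<S>) = {λ, p, s}
FIRST(<K>) = {λ, p, s, t, u}  (via <B> t <K>)
FIRST(<B>) = {λ, p, s, t, u}  (via <S> <K> u <B>)

{λ, p, s, t, u}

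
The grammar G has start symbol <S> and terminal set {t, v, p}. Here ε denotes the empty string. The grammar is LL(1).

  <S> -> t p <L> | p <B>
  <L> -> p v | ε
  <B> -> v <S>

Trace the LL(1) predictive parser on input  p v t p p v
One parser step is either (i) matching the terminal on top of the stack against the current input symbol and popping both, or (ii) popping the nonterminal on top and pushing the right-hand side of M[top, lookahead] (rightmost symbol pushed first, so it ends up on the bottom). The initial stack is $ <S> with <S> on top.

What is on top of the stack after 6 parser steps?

     Stack      Input          Action
  1  $ <S>      p v t p p v $  expand <S> -> p <B>
  2  $ <B> p    p v t p p v $  match p
  3  $ <B>      v t p p v $    expand <B> -> v <S>
  4  $ <S> v    v t p p v $    match v
  5  $ <S>      t p p v $      expand <S> -> t p <L>
  6  $ <L> p t  t p p v $      match t
Stack after step 6: $ <L> p (top = p).

p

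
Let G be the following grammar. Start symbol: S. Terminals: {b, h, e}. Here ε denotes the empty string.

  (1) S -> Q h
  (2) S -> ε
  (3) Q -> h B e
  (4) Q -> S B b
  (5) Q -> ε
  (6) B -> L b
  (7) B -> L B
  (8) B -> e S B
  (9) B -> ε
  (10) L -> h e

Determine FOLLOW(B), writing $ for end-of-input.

{b, e}

FIRST(L): from L->h e we get {h}. So FIRST(L) = {h}.
FIRST(B): from B->L b we get {h}; from B->L B we get {h}; from B->e S B we get {e}; from B->ε we get {ε}. So FIRST(B) = {ε, e, h}.
FIRST(S): from S->Q h we get {b, e, h}; from S->ε we get {ε}. So FIRST(S) = {ε, b, e, h}.
FIRST(Q): from Q->h B e we get {h}; from Q->S B b we get {b, e, h}; from Q->ε we get {ε}. So FIRST(Q) = {ε, b, e, h}.
FOLLOW(S) includes $ since S is the start symbol.
FOLLOW(Q): in S->Q h, Q is followed by h with FIRST {h}. Thus FOLLOW(Q) = {h}.
FOLLOW(B): in Q->h B e, B is followed by e with FIRST {e}; in Q->S B b, B is followed by b with FIRST {b}; in B->L B, the suffix after B is empty (adds nothing new); in B->e S B, the suffix after B is empty (adds nothing new). Thus FOLLOW(B) = {b, e}.
FOLLOW(S): in Q->S B b, S is followed by B b with FIRST {b, e, h}; in B->e S B, S is followed by B with FIRST {ε, e, h}; in B->e S B, the suffix after S is nullable, so FOLLOW(S) ⊇ FOLLOW(B) = {b, e}. Thus FOLLOW(S) = {$, b, e, h}.
FOLLOW(L): in B->L b, L is followed by b with FIRST {b}; in B->L B, L is followed by B with FIRST {ε, e, h}; in B->L B, the suffix after L is nullable, so FOLLOW(L) ⊇ FOLLOW(B) = {b, e}. Thus FOLLOW(L) = {b, e, h}.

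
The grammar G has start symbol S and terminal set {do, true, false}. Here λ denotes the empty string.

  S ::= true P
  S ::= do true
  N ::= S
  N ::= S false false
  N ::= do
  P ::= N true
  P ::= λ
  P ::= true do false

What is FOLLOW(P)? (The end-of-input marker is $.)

FIRST(S) = {do, true}
FIRST(N) = {do, true}  (via S, S false false)
FIRST(P) = {λ, do, true}  (via N true)
FOLLOW(S) includes $ since S is the start symbol.
FOLLOW(N): in P::=N true, N is followed by true with FIRST {true}. Thus FOLLOW(N) = {true}.
FOLLOW(S): in N::=S, the suffix after S is empty, so FOLLOW(S) ⊇ FOLLOW(N) = {true}; in N::=S false false, S is followed by false false with FIRST {false}. Thus FOLLOW(S) = {$, false, true}.
FOLLOW(P): in S::=true P, the suffix after P is empty, so FOLLOW(P) ⊇ FOLLOW(S) = {$, false, true}. Thus FOLLOW(P) = {$, false, true}.

{$, false, true}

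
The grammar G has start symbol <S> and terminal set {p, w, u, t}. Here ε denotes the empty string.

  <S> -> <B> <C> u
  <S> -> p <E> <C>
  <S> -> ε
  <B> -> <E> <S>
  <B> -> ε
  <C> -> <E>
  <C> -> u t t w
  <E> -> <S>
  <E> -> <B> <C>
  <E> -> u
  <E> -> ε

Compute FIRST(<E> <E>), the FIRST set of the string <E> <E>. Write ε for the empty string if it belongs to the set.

{ε, p, u}

FIRST(<S>) = {ε, p, u}  (via <B> <C> u)
FIRST(<B>) = {ε, p, u}  (via <E> <S>)
FIRST(<C>) = {ε, p, u}  (via <E>)
FIRST(<E>) = {ε, p, u}  (via <S>, <B> <C>)
FIRST(<E> <E>): take FIRST of each symbol in turn, carrying on past any symbol whose FIRST contains ε; result {ε, p, u}.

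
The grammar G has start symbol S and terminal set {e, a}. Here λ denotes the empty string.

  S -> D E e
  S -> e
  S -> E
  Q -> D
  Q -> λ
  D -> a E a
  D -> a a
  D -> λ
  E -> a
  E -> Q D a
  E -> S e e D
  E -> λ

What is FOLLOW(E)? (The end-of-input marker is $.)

{$, a, e}

FIRST(D): from D->a E a we get {a}; from D->a a we get {a}; from D->λ we get {λ}. So FIRST(D) = {λ, a}.
FIRST(Q): from Q->D we get {λ, a}; from Q->λ we get {λ}. So FIRST(Q) = {λ, a}.
FIRST(S): from S->D E e we get {a, e}; from S->e we get {e}; from S->E we get {λ, a, e}. So FIRST(S) = {λ, a, e}.
FIRST(E): from E->a we get {a}; from E->Q D a we get {a}; from E->S e e D we get {a, e}; from E->λ we get {λ}. So FIRST(E) = {λ, a, e}.
FOLLOW(S) includes $ since S is the start symbol.
FOLLOW(S): in E->S e e D, S is followed by e e D with FIRST {e}. Thus FOLLOW(S) = {$, e}.
FOLLOW(Q): in E->Q D a, Q is followed by D a with FIRST {a}. Thus FOLLOW(Q) = {a}.
FOLLOW(E): in S->D E e, E is followed by e with FIRST {e}; in S->E, the suffix after E is empty, so FOLLOW(E) ⊇ FOLLOW(S) = {$, e}; in D->a E a, E is followed by a with FIRST {a}. Thus FOLLOW(E) = {$, a, e}.
FOLLOW(D): in S->D E e, D is followed by E e with FIRST {a, e}; in Q->D, the suffix after D is empty, so FOLLOW(D) ⊇ FOLLOW(Q) = {a}; in E->Q D a, D is followed by a with FIRST {a}; in E->S e e D, the suffix after D is empty, so FOLLOW(D) ⊇ FOLLOW(E) = {$, a, e}. Thus FOLLOW(D) = {$, a, e}.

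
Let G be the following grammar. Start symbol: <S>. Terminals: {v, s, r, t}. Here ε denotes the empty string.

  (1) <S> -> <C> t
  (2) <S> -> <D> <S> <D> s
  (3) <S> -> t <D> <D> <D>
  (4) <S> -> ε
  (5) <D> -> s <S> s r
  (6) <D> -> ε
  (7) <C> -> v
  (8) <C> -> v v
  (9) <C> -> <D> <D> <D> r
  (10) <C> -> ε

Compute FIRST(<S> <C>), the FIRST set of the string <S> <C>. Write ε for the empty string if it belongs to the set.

FIRST(<D>): from <D>->s <S> s r we get {s}; from <D>->ε we get {ε}. So FIRST(<D>) = {ε, s}.
FIRST(<C>): from <C>->v we get {v}; from <C>->v v we get {v}; from <C>-><D> <D> <D> r we get {r, s}; from <C>->ε we get {ε}. So FIRST(<C>) = {ε, r, s, v}.
FIRST(<S>): from <S>-><C> t we get {r, s, t, v}; from <S>-><D> <S> <D> s we get {r, s, t, v}; from <S>->t <D> <D> <D> we get {t}; from <S>->ε we get {ε}. So FIRST(<S>) = {ε, r, s, t, v}.
FIRST(<S> <C>): take FIRST of each symbol in turn, carrying on past any symbol whose FIRST contains ε; result {ε, r, s, t, v}.

{ε, r, s, t, v}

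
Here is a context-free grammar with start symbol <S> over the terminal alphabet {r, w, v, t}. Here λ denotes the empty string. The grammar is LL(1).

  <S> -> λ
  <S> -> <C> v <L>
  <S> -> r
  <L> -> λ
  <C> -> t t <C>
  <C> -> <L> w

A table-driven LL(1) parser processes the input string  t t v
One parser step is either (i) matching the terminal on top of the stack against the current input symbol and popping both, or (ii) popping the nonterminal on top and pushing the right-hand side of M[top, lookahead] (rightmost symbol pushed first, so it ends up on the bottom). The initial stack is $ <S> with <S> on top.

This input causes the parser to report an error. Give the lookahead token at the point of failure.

v

     Stack            Input    Action
  1  $ <S>            t t v $  expand <S> -> <C> v <L>
  2  $ <L> v <C>      t t v $  expand <C> -> t t <C>
  3  $ <L> v <C> t t  t t v $  match t
  4  $ <L> v <C> t    t v $    match t
  5  $ <L> v <C>      v $      error: M[<C>, v] is empty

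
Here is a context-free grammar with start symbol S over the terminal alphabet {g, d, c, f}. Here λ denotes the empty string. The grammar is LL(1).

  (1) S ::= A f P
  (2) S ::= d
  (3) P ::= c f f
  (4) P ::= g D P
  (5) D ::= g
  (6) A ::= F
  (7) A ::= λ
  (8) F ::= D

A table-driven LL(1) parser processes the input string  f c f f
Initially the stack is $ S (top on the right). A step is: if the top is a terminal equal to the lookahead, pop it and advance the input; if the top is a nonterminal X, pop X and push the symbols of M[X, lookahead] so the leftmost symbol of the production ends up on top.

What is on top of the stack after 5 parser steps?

f

     Stack    Input      Action
  1  $ S      f c f f $  expand S ::= A f P
  2  $ P f A  f c f f $  expand A ::= λ
  3  $ P f    f c f f $  match f
  4  $ P      c f f $    expand P ::= c f f
  5  $ f f c  c f f $    match c
Stack after step 5: $ f f (top = f).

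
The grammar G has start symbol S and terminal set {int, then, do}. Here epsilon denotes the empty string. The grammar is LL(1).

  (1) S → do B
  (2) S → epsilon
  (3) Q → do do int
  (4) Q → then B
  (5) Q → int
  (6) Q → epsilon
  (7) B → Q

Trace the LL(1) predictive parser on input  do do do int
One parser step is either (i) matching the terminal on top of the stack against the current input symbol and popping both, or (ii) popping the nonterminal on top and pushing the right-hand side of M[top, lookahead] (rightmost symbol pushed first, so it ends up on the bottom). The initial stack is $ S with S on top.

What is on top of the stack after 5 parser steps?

do

     Stack        Input           Action
  1  $ S          do do do int $  expand S → do B
  2  $ B do       do do do int $  match do
  3  $ B          do do int $     expand B → Q
  4  $ Q          do do int $     expand Q → do do int
  5  $ int do do  do do int $     match do
Stack after step 5: $ int do (top = do).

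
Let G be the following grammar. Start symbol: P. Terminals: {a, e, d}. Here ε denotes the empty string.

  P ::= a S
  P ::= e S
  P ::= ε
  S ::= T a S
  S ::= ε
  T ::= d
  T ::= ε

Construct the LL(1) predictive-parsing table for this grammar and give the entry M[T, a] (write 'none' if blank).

FIRST(P) = {ε, a, e}
FIRST(T) = {ε, d}
FIRST(S) = {ε, a, d}  (via T a S)
FOLLOW(P) includes $ since P is the start symbol.
FOLLOW(T): in S::=T a S, T is followed by a S with FIRST {a}. Thus FOLLOW(T) = {a}.
For T ::= d: FIRST(d) = {d}, so it goes in M[T, t] for t ∈ {d}.
For T ::= ε: FIRST(ε) = {ε}, so it goes in M[T, t] for t ∈ {}; since ε ∈ FIRST, also for every t ∈ FOLLOW(T) = {a}.

T ::= ε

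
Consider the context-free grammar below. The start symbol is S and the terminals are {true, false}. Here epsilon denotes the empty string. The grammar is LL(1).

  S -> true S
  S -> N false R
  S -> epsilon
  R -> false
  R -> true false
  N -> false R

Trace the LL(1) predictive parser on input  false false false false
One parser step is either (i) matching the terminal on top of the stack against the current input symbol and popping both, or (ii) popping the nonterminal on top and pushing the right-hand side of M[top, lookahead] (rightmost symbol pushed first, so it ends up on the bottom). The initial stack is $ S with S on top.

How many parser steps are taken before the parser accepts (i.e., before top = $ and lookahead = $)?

8

     Stack              Input                      Action
  1  $ S                false false false false $  expand S -> N false R
  2  $ R false N        false false false false $  expand N -> false R
  3  $ R false R false  false false false false $  match false
  4  $ R false R        false false false $        expand R -> false
  5  $ R false false    false false false $        match false
  6  $ R false          false false $              match false
  7  $ R                false $                    expand R -> false
  8  $ false            false $                    match false
Accept reached after 8 steps.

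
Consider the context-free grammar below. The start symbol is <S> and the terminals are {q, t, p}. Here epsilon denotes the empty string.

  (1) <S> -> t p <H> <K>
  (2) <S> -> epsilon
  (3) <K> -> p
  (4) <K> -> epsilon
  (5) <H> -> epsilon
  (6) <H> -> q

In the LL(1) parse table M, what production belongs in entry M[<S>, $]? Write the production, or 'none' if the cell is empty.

<S> -> epsilon

FIRST(<S>): from <S>->t p <H> <K> we get {t}; from <S>->epsilon we get {epsilon}. So FIRST(<S>) = {epsilon, t}.
FIRST(<K>): from <K>->p we get {p}; from <K>->epsilon we get {epsilon}. So FIRST(<K>) = {epsilon, p}.
FIRST(<H>): from <H>->epsilon we get {epsilon}; from <H>->q we get {q}. So FIRST(<H>) = {epsilon, q}.
FOLLOW(<S>) includes $ since <S> is the start symbol.
FOLLOW(<S>): <S> appears on no right-hand side. Thus FOLLOW(<S>) = {$}.
For <S> -> t p <H> <K>: FIRST(t p <H> <K>) = {t}, so it goes in M[<S>, t] for t ∈ {t}.
For <S> -> epsilon: FIRST(epsilon) = {epsilon}, so it goes in M[<S>, t] for t ∈ {}; since epsilon ∈ FIRST, also for every t ∈ FOLLOW(<S>) = {$}.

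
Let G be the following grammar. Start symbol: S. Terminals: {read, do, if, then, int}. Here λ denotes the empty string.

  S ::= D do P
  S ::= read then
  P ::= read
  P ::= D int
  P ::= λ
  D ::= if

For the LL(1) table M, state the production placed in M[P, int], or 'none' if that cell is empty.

none

FIRST(D): from D::=if we get {if}. So FIRST(D) = {if}.
FIRST(S): from S::=D do P we get {if}; from S::=read then we get {read}. So FIRST(S) = {if, read}.
FIRST(P): from P::=read we get {read}; from P::=D int we get {if}; from P::=λ we get {λ}. So FIRST(P) = {λ, if, read}.
FOLLOW(S) includes $ since S is the start symbol.
FOLLOW(S): S appears on no right-hand side. Thus FOLLOW(S) = {$}.
FOLLOW(P): in S::=D do P, the suffix after P is empty, so FOLLOW(P) ⊇ FOLLOW(S) = {$}. Thus FOLLOW(P) = {$}.
For P ::= read: FIRST(read) = {read}, so it goes in M[P, t] for t ∈ {read}.
For P ::= D int: FIRST(D int) = {if}, so it goes in M[P, t] for t ∈ {if}.
For P ::= λ: FIRST(λ) = {λ}, so it goes in M[P, t] for t ∈ {}; since λ ∈ FIRST, also for every t ∈ FOLLOW(P) = {$}.
None of these place a production in M[P, int].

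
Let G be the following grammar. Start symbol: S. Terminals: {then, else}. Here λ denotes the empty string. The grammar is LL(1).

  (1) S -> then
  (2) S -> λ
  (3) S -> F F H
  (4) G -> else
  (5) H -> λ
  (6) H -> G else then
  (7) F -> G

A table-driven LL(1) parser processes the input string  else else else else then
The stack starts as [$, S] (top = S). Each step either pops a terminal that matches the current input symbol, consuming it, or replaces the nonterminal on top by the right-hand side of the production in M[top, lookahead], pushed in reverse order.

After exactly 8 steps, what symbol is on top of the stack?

G

step 1: stack=$ S  input=else else else else then $  — expand S -> F F H
step 2: stack=$ H F F  input=else else else else then $  — expand F -> G
step 3: stack=$ H F G  input=else else else else then $  — expand G -> else
step 4: stack=$ H F else  input=else else else else then $  — match else
step 5: stack=$ H F  input=else else else then $  — expand F -> G
step 6: stack=$ H G  input=else else else then $  — expand G -> else
step 7: stack=$ H else  input=else else else then $  — match else
step 8: stack=$ H  input=else else then $  — expand H -> G else then
Stack after step 8: $ then else G (top = G).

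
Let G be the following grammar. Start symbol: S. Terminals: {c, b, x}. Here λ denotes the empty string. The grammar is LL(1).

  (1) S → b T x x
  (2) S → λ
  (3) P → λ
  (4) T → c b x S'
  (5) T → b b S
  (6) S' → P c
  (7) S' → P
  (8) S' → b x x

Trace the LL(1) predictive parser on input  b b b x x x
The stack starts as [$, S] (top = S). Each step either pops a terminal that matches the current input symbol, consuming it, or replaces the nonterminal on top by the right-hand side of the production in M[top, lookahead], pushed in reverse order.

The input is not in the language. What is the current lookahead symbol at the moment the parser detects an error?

     Stack        Input          Action
  1  $ S          b b b x x x $  expand S → b T x x
  2  $ x x T b    b b b x x x $  match b
  3  $ x x T      b b x x x $    expand T → b b S
  4  $ x x S b b  b b x x x $    match b
  5  $ x x S b    b x x x $      match b
  6  $ x x S      x x x $        expand S → λ
  7  $ x x        x x x $        match x
  8  $ x          x x $          match x
  9  $            x $            error: stack empty but input remains

x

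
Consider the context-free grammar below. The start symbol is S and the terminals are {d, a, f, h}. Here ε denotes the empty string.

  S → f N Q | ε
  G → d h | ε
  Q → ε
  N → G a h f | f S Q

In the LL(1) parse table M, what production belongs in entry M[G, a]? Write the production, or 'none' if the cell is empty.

FIRST(S) = {ε, f}
FIRST(G) = {ε, d}
FIRST(Q) = {ε}
FIRST(N) = {a, d, f}  (via G a h f)
FOLLOW(S) includes $ since S is the start symbol.
FOLLOW(G): in N→G a h f, G is followed by a h f with FIRST {a}. Thus FOLLOW(G) = {a}.
For G → d h: FIRST(d h) = {d}, so it goes in M[G, t] for t ∈ {d}.
For G → ε: FIRST(ε) = {ε}, so it goes in M[G, t] for t ∈ {}; since ε ∈ FIRST, also for every t ∈ FOLLOW(G) = {a}.

G → ε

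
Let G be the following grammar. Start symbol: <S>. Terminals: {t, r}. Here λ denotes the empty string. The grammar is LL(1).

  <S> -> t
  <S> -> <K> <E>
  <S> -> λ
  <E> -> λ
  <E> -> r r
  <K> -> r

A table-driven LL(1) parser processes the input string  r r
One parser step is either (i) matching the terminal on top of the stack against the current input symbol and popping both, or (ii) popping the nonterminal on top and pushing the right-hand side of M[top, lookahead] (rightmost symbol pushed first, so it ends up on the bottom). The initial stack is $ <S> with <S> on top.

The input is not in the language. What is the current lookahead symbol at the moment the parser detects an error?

$

step 1: stack=$ <S>  input=r r $  — expand <S> -> <K> <E>
step 2: stack=$ <E> <K>  input=r r $  — expand <K> -> r
step 3: stack=$ <E> r  input=r r $  — match r
step 4: stack=$ <E>  input=r $  — expand <E> -> r r
step 5: stack=$ r r  input=r $  — match r
step 6: stack=$ r  input=$  — error: top is terminal r but lookahead is $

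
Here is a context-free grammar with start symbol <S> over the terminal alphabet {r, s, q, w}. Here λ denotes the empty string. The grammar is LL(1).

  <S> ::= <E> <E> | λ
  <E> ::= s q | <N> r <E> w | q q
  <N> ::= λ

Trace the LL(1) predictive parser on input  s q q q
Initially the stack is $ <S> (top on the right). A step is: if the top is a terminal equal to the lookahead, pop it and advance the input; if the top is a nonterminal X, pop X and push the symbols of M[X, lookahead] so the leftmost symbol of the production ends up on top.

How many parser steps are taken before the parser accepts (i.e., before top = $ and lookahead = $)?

     Stack      Input      Action
  1  $ <S>      s q q q $  expand <S> ::= <E> <E>
  2  $ <E> <E>  s q q q $  expand <E> ::= s q
  3  $ <E> q s  s q q q $  match s
  4  $ <E> q    q q q $    match q
  5  $ <E>      q q $      expand <E> ::= q q
  6  $ q q      q q $      match q
  7  $ q        q $        match q
Accept reached after 7 steps.

7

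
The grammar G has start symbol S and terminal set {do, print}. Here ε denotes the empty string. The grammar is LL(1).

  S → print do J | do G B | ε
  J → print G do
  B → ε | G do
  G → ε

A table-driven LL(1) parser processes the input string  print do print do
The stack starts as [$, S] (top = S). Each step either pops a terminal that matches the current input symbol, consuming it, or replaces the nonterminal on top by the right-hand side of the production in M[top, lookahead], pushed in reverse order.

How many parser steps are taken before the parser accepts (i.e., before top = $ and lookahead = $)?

7

     Stack         Input                Action
  1  $ S           print do print do $  expand S → print do J
  2  $ J do print  print do print do $  match print
  3  $ J do        do print do $        match do
  4  $ J           print do $           expand J → print G do
  5  $ do G print  print do $           match print
  6  $ do G        do $                 expand G → ε
  7  $ do          do $                 match do
Accept reached after 7 steps.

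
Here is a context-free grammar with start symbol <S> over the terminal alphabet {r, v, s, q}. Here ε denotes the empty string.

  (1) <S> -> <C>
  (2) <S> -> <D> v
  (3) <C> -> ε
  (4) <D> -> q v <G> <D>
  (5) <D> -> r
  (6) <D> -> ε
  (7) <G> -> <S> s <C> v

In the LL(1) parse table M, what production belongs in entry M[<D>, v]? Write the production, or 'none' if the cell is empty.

<D> -> ε

FIRST(<C>): from <C>->ε we get {ε}. So FIRST(<C>) = {ε}.
FIRST(<D>): from <D>->q v <G> <D> we get {q}; from <D>->r we get {r}; from <D>->ε we get {ε}. So FIRST(<D>) = {ε, q, r}.
FIRST(<S>): from <S>-><C> we get {ε}; from <S>-><D> v we get {q, r, v}. So FIRST(<S>) = {ε, q, r, v}.
FIRST(<G>): from <G>-><S> s <C> v we get {q, r, s, v}. So FIRST(<G>) = {q, r, s, v}.
FOLLOW(<S>) includes $ since <S> is the start symbol.
FOLLOW(<D>): in <S>-><D> v, <D> is followed by v with FIRST {v}; in <D>->q v <G> <D>, the suffix after <D> is empty (adds nothing new). Thus FOLLOW(<D>) = {v}.
For <D> -> q v <G> <D>: FIRST(q v <G> <D>) = {q}, so it goes in M[<D>, t] for t ∈ {q}.
For <D> -> r: FIRST(r) = {r}, so it goes in M[<D>, t] for t ∈ {r}.
For <D> -> ε: FIRST(ε) = {ε}, so it goes in M[<D>, t] for t ∈ {}; since ε ∈ FIRST, also for every t ∈ FOLLOW(<D>) = {v}.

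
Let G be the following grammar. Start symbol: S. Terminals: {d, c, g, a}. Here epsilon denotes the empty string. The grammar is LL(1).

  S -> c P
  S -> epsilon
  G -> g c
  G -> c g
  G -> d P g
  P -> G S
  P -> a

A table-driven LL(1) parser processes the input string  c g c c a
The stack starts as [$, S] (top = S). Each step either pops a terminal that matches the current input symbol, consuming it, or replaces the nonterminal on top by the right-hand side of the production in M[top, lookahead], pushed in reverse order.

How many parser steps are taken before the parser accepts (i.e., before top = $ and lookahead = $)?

10

      Stack    Input        Action
   1  $ S      c g c c a $  expand S -> c P
   2  $ P c    c g c c a $  match c
   3  $ P      g c c a $    expand P -> G S
   4  $ S G    g c c a $    expand G -> g c
   5  $ S c g  g c c a $    match g
   6  $ S c    c c a $      match c
   7  $ S      c a $        expand S -> c P
   8  $ P c    c a $        match c
   9  $ P      a $          expand P -> a
  10  $ a      a $          match a
Accept reached after 10 steps.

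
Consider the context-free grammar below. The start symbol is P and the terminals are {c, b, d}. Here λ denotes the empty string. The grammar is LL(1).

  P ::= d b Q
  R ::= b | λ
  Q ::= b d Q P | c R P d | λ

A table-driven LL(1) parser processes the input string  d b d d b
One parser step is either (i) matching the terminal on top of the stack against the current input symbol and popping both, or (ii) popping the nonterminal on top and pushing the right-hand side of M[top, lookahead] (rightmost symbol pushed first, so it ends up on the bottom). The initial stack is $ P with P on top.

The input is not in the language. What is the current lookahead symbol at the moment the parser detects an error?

     Stack    Input        Action
  1  $ P      d b d d b $  expand P ::= d b Q
  2  $ Q b d  d b d d b $  match d
  3  $ Q b    b d d b $    match b
  4  $ Q      d d b $      expand Q ::= λ
  5  $        d d b $      error: stack empty but input remains

d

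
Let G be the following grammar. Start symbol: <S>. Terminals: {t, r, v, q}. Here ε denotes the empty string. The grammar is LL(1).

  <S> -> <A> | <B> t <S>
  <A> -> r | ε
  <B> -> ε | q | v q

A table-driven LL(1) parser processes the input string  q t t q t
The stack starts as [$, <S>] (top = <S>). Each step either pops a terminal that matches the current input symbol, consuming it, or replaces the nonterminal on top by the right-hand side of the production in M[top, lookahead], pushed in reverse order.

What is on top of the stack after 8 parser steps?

step 1: stack=$ <S>  input=q t t q t $  — expand <S> -> <B> t <S>
step 2: stack=$ <S> t <B>  input=q t t q t $  — expand <B> -> q
step 3: stack=$ <S> t q  input=q t t q t $  — match q
step 4: stack=$ <S> t  input=t t q t $  — match t
step 5: stack=$ <S>  input=t q t $  — expand <S> -> <B> t <S>
step 6: stack=$ <S> t <B>  input=t q t $  — expand <B> -> ε
step 7: stack=$ <S> t  input=t q t $  — match t
step 8: stack=$ <S>  input=q t $  — expand <S> -> <B> t <S>
Stack after step 8: $ <S> t <B> (top = <B>).

<B>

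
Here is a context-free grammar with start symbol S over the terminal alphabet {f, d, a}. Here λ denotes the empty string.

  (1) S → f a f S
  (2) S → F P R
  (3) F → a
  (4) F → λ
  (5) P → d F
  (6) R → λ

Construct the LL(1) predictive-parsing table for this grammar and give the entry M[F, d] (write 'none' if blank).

F → λ

FIRST(F) = {λ, a}
FIRST(P) = {d}
FIRST(R) = {λ}
FIRST(S) = {a, d, f}  (via F P R)
FOLLOW(S) includes $ since S is the start symbol.
FOLLOW(P): in S→F P R, P is followed by R with FIRST {λ}; in S→F P R, the suffix after P is nullable, so FOLLOW(P) ⊇ FOLLOW(S) = {$}. Thus FOLLOW(P) = {$}.
FOLLOW(F): in S→F P R, F is followed by P R with FIRST {d}; in P→d F, the suffix after F is empty, so FOLLOW(F) ⊇ FOLLOW(P) = {$}. Thus FOLLOW(F) = {$, d}.
For F → a: FIRST(a) = {a}, so it goes in M[F, t] for t ∈ {a}.
For F → λ: FIRST(λ) = {λ}, so it goes in M[F, t] for t ∈ {}; since λ ∈ FIRST, also for every t ∈ FOLLOW(F) = {$, d}.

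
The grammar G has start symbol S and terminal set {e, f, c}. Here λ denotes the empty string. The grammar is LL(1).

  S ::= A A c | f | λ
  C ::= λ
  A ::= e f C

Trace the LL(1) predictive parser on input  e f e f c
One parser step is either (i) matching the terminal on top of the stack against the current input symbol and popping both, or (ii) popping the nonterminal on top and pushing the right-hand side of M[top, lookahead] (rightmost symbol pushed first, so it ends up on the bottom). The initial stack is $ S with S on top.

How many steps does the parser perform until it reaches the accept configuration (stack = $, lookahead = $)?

10

      Stack        Input        Action
   1  $ S          e f e f c $  expand S ::= A A c
   2  $ c A A      e f e f c $  expand A ::= e f C
   3  $ c A C f e  e f e f c $  match e
   4  $ c A C f    f e f c $    match f
   5  $ c A C      e f c $      expand C ::= λ
   6  $ c A        e f c $      expand A ::= e f C
   7  $ c C f e    e f c $      match e
   8  $ c C f      f c $        match f
   9  $ c C        c $          expand C ::= λ
  10  $ c          c $          match c
Accept reached after 10 steps.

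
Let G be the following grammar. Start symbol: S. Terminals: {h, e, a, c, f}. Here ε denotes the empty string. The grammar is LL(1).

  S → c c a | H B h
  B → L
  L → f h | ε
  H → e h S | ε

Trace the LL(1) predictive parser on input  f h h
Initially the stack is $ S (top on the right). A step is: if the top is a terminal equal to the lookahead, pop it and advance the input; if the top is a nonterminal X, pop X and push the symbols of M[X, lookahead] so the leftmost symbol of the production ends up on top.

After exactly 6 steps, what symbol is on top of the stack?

h

     Stack    Input    Action
  1  $ S      f h h $  expand S → H B h
  2  $ h B H  f h h $  expand H → ε
  3  $ h B    f h h $  expand B → L
  4  $ h L    f h h $  expand L → f h
  5  $ h h f  f h h $  match f
  6  $ h h    h h $    match h
Stack after step 6: $ h (top = h).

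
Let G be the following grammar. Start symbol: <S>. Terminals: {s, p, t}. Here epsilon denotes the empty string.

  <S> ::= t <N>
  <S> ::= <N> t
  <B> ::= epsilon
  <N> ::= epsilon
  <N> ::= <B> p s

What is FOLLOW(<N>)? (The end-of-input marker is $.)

{$, t}

FIRST(<B>): from <B>::=epsilon we get {epsilon}. So FIRST(<B>) = {epsilon}.
FIRST(<N>): from <N>::=epsilon we get {epsilon}; from <N>::=<B> p s we get {p}. So FIRST(<N>) = {epsilon, p}.
FIRST(<S>): from <S>::=t <N> we get {t}; from <S>::=<N> t we get {p, t}. So FIRST(<S>) = {p, t}.
FOLLOW(<S>) includes $ since <S> is the start symbol.
FOLLOW(<S>): <S> appears on no right-hand side. Thus FOLLOW(<S>) = {$}.
FOLLOW(<B>): in <N>::=<B> p s, <B> is followed by p s with FIRST {p}. Thus FOLLOW(<B>) = {p}.
FOLLOW(<N>): in <S>::=t <N>, the suffix after <N> is empty, so FOLLOW(<N>) ⊇ FOLLOW(<S>) = {$}; in <S>::=<N> t, <N> is followed by t with FIRST {t}. Thus FOLLOW(<N>) = {$, t}.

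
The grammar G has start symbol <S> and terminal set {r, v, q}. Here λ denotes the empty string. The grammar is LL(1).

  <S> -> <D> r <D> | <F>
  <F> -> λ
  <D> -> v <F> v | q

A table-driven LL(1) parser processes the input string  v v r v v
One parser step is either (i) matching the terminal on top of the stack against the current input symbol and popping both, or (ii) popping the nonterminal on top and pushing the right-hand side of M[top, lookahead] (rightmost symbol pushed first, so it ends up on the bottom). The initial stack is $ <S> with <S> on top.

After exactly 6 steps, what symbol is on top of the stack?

     Stack            Input        Action
  1  $ <S>            v v r v v $  expand <S> -> <D> r <D>
  2  $ <D> r <D>      v v r v v $  expand <D> -> v <F> v
  3  $ <D> r v <F> v  v v r v v $  match v
  4  $ <D> r v <F>    v r v v $    expand <F> -> λ
  5  $ <D> r v        v r v v $    match v
  6  $ <D> r          r v v $      match r
Stack after step 6: $ <D> (top = <D>).

<D>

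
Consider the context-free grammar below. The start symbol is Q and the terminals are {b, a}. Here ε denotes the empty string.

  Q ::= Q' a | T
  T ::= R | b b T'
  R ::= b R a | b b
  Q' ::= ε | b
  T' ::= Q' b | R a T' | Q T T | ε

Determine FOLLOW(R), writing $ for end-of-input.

{$, a, b}

FIRST(R) = {b}
FIRST(Q') = {ε, b}
FIRST(T) = {b}  (via R)
FIRST(Q) = {a, b}  (via Q' a, T)
FIRST(T') = {ε, a, b}  (via Q' b, R a T', Q T T)
FOLLOW(Q) includes $ since Q is the start symbol.
FOLLOW(Q): in T'::=Q T T, Q is followed by T T with FIRST {b}. Thus FOLLOW(Q) = {$, b}.
FOLLOW(Q'): in Q::=Q' a, Q' is followed by a with FIRST {a}; in T'::=Q' b, Q' is followed by b with FIRST {b}. Thus FOLLOW(Q') = {a, b}.
FOLLOW(T): in Q::=T, the suffix after T is empty, so FOLLOW(T) ⊇ FOLLOW(Q) = {$, b}; in T'::=Q T T (occurrence 1), T is followed by T with FIRST {b}; in T'::=Q T T (occurrence 2), the suffix after T is empty, so FOLLOW(T) ⊇ FOLLOW(T') = {$, b}. Thus FOLLOW(T) = {$, b}.
FOLLOW(R): in T::=R, the suffix after R is empty, so FOLLOW(R) ⊇ FOLLOW(T) = {$, b}; in R::=b R a, R is followed by a with FIRST {a}; in T'::=R a T', R is followed by a T' with FIRST {a}. Thus FOLLOW(R) = {$, a, b}.
FOLLOW(T'): in T::=b b T', the suffix after T' is empty, so FOLLOW(T') ⊇ FOLLOW(T) = {$, b}; in T'::=R a T', the suffix after T' is empty (adds nothing new). Thus FOLLOW(T') = {$, b}.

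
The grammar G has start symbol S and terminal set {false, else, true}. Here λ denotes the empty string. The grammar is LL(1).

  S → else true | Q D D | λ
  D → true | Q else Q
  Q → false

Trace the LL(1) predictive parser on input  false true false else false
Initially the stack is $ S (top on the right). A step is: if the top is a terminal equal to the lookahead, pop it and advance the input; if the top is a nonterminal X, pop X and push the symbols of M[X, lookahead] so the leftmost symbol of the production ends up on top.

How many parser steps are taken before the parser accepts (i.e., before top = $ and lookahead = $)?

11

      Stack           Input                          Action
   1  $ S             false true false else false $  expand S → Q D D
   2  $ D D Q         false true false else false $  expand Q → false
   3  $ D D false     false true false else false $  match false
   4  $ D D           true false else false $        expand D → true
   5  $ D true        true false else false $        match true
   6  $ D             false else false $             expand D → Q else Q
   7  $ Q else Q      false else false $             expand Q → false
   8  $ Q else false  false else false $             match false
   9  $ Q else        else false $                   match else
  10  $ Q             false $                        expand Q → false
  11  $ false         false $                        match false
Accept reached after 11 steps.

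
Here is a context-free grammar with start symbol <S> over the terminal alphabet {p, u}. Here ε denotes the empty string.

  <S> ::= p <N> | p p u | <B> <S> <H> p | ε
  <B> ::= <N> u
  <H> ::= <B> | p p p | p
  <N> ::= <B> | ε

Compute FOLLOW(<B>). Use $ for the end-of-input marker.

{$, p, u}

FIRST(<S>): from <S>::=p <N> we get {p}; from <S>::=p p u we get {p}; from <S>::=<B> <S> <H> p we get {u}; from <S>::=ε we get {ε}. So FIRST(<S>) = {ε, p, u}.
FIRST(<B>): from <B>::=<N> u we get {u}. So FIRST(<B>) = {u}.
FIRST(<H>): from <H>::=<B> we get {u}; from <H>::=p p p we get {p}; from <H>::=p we get {p}. So FIRST(<H>) = {p, u}.
FIRST(<N>): from <N>::=<B> we get {u}; from <N>::=ε we get {ε}. So FIRST(<N>) = {ε, u}.
FOLLOW(<S>) includes $ since <S> is the start symbol.
FOLLOW(<S>): in <S>::=<B> <S> <H> p, <S> is followed by <H> p with FIRST {p, u}. Thus FOLLOW(<S>) = {$, p, u}.
FOLLOW(<H>): in <S>::=<B> <S> <H> p, <H> is followed by p with FIRST {p}. Thus FOLLOW(<H>) = {p}.
FOLLOW(<N>): in <S>::=p <N>, the suffix after <N> is empty, so FOLLOW(<N>) ⊇ FOLLOW(<S>) = {$, p, u}; in <B>::=<N> u, <N> is followed by u with FIRST {u}. Thus FOLLOW(<N>) = {$, p, u}.
FOLLOW(<B>): in <S>::=<B> <S> <H> p, <B> is followed by <S> <H> p with FIRST {p, u}; in <H>::=<B>, the suffix after <B> is empty, so FOLLOW(<B>) ⊇ FOLLOW(<H>) = {p}; in <N>::=<B>, the suffix after <B> is empty, so FOLLOW(<B>) ⊇ FOLLOW(<N>) = {$, p, u}. Thus FOLLOW(<B>) = {$, p, u}.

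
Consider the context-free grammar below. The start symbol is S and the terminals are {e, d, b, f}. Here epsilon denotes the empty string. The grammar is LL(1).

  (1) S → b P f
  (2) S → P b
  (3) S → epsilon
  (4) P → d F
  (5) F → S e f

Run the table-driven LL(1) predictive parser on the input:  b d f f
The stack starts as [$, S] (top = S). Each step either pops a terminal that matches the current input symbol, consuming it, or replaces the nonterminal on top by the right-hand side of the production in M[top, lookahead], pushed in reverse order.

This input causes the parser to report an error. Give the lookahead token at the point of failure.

f

step 1: stack=$ S  input=b d f f $  — expand S → b P f
step 2: stack=$ f P b  input=b d f f $  — match b
step 3: stack=$ f P  input=d f f $  — expand P → d F
step 4: stack=$ f F d  input=d f f $  — match d
step 5: stack=$ f F  input=f f $  — error: M[F, f] is empty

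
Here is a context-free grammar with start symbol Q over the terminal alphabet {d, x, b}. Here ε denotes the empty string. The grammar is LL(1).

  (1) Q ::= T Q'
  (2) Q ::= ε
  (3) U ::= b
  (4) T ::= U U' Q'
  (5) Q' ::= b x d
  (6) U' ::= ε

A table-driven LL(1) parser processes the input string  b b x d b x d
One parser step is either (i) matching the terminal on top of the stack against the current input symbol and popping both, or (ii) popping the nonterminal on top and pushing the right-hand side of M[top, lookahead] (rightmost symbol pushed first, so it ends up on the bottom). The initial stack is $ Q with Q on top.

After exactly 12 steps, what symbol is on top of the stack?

      Stack         Input            Action
   1  $ Q           b b x d b x d $  expand Q ::= T Q'
   2  $ Q' T        b b x d b x d $  expand T ::= U U' Q'
   3  $ Q' Q' U' U  b b x d b x d $  expand U ::= b
   4  $ Q' Q' U' b  b b x d b x d $  match b
   5  $ Q' Q' U'    b x d b x d $    expand U' ::= ε
   6  $ Q' Q'       b x d b x d $    expand Q' ::= b x d
   7  $ Q' d x b    b x d b x d $    match b
   8  $ Q' d x      x d b x d $      match x
   9  $ Q' d        d b x d $        match d
  10  $ Q'          b x d $          expand Q' ::= b x d
  11  $ d x b       b x d $          match b
  12  $ d x         x d $            match x
Stack after step 12: $ d (top = d).

d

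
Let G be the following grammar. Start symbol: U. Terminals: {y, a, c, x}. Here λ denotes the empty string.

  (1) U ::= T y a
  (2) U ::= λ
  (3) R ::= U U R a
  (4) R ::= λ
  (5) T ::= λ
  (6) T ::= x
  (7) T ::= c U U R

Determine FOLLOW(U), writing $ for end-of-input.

{$, a, c, x, y}

FIRST(T): from T::=λ we get {λ}; from T::=x we get {x}; from T::=c U U R we get {c}. So FIRST(T) = {λ, c, x}.
FIRST(U): from U::=T y a we get {c, x, y}; from U::=λ we get {λ}. So FIRST(U) = {λ, c, x, y}.
FIRST(R): from R::=U U R a we get {a, c, x, y}; from R::=λ we get {λ}. So FIRST(R) = {λ, a, c, x, y}.
FOLLOW(U) includes $ since U is the start symbol.
FOLLOW(T): in U::=T y a, T is followed by y a with FIRST {y}. Thus FOLLOW(T) = {y}.
FOLLOW(U): in R::=U U R a (occurrence 1), U is followed by U R a with FIRST {a, c, x, y}; in R::=U U R a (occurrence 2), U is followed by R a with FIRST {a, c, x, y}; in T::=c U U R (occurrence 1), U is followed by U R with FIRST {λ, a, c, x, y}; in T::=c U U R (occurrence 1), the suffix after U is nullable, so FOLLOW(U) ⊇ FOLLOW(T) = {y}; in T::=c U U R (occurrence 2), U is followed by R with FIRST {λ, a, c, x, y}; in T::=c U U R (occurrence 2), the suffix after U is nullable, so FOLLOW(U) ⊇ FOLLOW(T) = {y}. Thus FOLLOW(U) = {$, a, c, x, y}.
FOLLOW(R): in R::=U U R a, R is followed by a with FIRST {a}; in T::=c U U R, the suffix after R is empty, so FOLLOW(R) ⊇ FOLLOW(T) = {y}. Thus FOLLOW(R) = {a, y}.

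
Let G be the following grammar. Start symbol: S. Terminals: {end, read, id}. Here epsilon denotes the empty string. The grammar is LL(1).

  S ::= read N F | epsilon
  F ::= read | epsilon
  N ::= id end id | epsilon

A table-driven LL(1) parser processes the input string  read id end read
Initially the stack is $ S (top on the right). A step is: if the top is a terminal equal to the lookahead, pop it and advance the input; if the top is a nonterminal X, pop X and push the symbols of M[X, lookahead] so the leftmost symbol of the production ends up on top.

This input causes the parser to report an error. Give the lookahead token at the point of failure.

step 1: stack=$ S  input=read id end read $  — expand S ::= read N F
step 2: stack=$ F N read  input=read id end read $  — match read
step 3: stack=$ F N  input=id end read $  — expand N ::= id end id
step 4: stack=$ F id end id  input=id end read $  — match id
step 5: stack=$ F id end  input=end read $  — match end
step 6: stack=$ F id  input=read $  — error: top is terminal id but lookahead is read

read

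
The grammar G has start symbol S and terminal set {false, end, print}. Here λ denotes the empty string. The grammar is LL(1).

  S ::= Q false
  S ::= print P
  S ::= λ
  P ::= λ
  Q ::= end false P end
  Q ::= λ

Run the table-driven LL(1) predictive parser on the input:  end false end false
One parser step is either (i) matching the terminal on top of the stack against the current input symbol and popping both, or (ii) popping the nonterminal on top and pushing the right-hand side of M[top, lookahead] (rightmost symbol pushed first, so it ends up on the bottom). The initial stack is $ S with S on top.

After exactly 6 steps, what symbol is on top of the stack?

false

step 1: stack=$ S  input=end false end false $  — expand S ::= Q false
step 2: stack=$ false Q  input=end false end false $  — expand Q ::= end false P end
step 3: stack=$ false end P false end  input=end false end false $  — match end
step 4: stack=$ false end P false  input=false end false $  — match false
step 5: stack=$ false end P  input=end false $  — expand P ::= λ
step 6: stack=$ false end  input=end false $  — match end
Stack after step 6: $ false (top = false).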